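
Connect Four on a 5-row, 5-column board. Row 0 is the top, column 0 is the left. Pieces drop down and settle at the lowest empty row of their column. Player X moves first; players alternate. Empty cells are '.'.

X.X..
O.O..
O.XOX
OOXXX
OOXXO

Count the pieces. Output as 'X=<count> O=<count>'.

X=9 O=9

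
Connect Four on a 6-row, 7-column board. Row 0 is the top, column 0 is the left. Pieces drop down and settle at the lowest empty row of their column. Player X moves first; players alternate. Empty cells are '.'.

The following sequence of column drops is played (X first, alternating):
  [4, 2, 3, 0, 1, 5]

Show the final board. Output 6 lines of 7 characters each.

Move 1: X drops in col 4, lands at row 5
Move 2: O drops in col 2, lands at row 5
Move 3: X drops in col 3, lands at row 5
Move 4: O drops in col 0, lands at row 5
Move 5: X drops in col 1, lands at row 5
Move 6: O drops in col 5, lands at row 5

Answer: .......
.......
.......
.......
.......
OXOXXO.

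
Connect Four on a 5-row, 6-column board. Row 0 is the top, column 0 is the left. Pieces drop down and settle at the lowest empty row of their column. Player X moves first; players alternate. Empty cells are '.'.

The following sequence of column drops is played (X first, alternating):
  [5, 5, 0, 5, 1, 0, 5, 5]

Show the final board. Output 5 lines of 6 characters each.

Move 1: X drops in col 5, lands at row 4
Move 2: O drops in col 5, lands at row 3
Move 3: X drops in col 0, lands at row 4
Move 4: O drops in col 5, lands at row 2
Move 5: X drops in col 1, lands at row 4
Move 6: O drops in col 0, lands at row 3
Move 7: X drops in col 5, lands at row 1
Move 8: O drops in col 5, lands at row 0

Answer: .....O
.....X
.....O
O....O
XX...X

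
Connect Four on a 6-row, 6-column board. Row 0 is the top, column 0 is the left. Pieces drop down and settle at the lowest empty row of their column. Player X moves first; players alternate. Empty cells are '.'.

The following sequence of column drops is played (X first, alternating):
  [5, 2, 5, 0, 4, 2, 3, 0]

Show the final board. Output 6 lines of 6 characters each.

Answer: ......
......
......
......
O.O..X
O.OXXX

Derivation:
Move 1: X drops in col 5, lands at row 5
Move 2: O drops in col 2, lands at row 5
Move 3: X drops in col 5, lands at row 4
Move 4: O drops in col 0, lands at row 5
Move 5: X drops in col 4, lands at row 5
Move 6: O drops in col 2, lands at row 4
Move 7: X drops in col 3, lands at row 5
Move 8: O drops in col 0, lands at row 4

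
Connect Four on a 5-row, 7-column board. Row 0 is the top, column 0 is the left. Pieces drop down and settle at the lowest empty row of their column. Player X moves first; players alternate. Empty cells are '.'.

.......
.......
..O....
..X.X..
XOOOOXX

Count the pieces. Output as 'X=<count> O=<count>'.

X=5 O=5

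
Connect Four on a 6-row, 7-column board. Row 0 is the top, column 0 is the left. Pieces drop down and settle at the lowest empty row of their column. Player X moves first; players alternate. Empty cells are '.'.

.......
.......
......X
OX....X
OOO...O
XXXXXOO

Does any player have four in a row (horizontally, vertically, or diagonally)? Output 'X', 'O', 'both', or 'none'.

X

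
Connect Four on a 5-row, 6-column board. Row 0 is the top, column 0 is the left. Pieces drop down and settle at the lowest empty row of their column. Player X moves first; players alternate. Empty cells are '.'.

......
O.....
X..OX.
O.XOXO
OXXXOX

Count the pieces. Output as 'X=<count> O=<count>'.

X=8 O=7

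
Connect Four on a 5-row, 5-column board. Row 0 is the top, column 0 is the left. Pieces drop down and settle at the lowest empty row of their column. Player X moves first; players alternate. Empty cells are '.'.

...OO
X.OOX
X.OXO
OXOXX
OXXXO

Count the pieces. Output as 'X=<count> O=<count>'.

X=10 O=10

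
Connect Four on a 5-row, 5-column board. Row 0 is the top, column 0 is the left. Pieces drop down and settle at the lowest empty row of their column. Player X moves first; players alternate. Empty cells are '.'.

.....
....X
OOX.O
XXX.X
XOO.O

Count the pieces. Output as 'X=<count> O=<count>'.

X=7 O=6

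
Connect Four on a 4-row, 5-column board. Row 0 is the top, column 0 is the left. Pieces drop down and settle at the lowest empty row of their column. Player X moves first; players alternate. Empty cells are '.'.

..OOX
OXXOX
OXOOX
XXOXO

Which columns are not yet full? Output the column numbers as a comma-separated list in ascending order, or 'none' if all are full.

col 0: top cell = '.' → open
col 1: top cell = '.' → open
col 2: top cell = 'O' → FULL
col 3: top cell = 'O' → FULL
col 4: top cell = 'X' → FULL

Answer: 0,1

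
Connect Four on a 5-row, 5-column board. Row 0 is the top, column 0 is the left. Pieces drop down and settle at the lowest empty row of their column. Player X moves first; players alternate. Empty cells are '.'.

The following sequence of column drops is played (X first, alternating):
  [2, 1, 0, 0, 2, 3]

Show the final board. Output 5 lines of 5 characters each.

Answer: .....
.....
.....
O.X..
XOXO.

Derivation:
Move 1: X drops in col 2, lands at row 4
Move 2: O drops in col 1, lands at row 4
Move 3: X drops in col 0, lands at row 4
Move 4: O drops in col 0, lands at row 3
Move 5: X drops in col 2, lands at row 3
Move 6: O drops in col 3, lands at row 4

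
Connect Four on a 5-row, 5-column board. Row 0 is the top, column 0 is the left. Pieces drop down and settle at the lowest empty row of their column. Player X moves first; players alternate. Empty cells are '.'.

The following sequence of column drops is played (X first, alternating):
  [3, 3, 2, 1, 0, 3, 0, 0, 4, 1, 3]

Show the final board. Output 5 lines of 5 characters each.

Answer: .....
...X.
O..O.
XO.O.
XOXXX

Derivation:
Move 1: X drops in col 3, lands at row 4
Move 2: O drops in col 3, lands at row 3
Move 3: X drops in col 2, lands at row 4
Move 4: O drops in col 1, lands at row 4
Move 5: X drops in col 0, lands at row 4
Move 6: O drops in col 3, lands at row 2
Move 7: X drops in col 0, lands at row 3
Move 8: O drops in col 0, lands at row 2
Move 9: X drops in col 4, lands at row 4
Move 10: O drops in col 1, lands at row 3
Move 11: X drops in col 3, lands at row 1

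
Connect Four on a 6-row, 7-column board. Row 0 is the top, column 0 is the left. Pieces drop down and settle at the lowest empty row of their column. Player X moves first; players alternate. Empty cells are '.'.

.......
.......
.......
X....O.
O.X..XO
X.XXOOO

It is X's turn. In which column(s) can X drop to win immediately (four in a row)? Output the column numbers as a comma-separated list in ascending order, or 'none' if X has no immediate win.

Answer: 1

Derivation:
col 0: drop X → no win
col 1: drop X → WIN!
col 2: drop X → no win
col 3: drop X → no win
col 4: drop X → no win
col 5: drop X → no win
col 6: drop X → no win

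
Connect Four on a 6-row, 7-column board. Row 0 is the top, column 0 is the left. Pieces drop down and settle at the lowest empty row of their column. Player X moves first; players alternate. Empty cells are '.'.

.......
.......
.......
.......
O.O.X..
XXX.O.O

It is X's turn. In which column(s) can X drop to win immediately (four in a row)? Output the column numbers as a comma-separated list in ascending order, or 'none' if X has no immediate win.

Answer: 3

Derivation:
col 0: drop X → no win
col 1: drop X → no win
col 2: drop X → no win
col 3: drop X → WIN!
col 4: drop X → no win
col 5: drop X → no win
col 6: drop X → no win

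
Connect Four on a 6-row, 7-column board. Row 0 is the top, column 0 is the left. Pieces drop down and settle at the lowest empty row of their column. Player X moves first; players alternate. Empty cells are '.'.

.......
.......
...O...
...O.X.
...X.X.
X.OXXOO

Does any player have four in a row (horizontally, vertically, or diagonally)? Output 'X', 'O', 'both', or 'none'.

none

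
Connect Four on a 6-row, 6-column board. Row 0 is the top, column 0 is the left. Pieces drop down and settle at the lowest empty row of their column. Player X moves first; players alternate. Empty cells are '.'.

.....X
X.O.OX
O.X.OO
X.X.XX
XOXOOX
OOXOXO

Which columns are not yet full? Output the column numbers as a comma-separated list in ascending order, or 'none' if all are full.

col 0: top cell = '.' → open
col 1: top cell = '.' → open
col 2: top cell = '.' → open
col 3: top cell = '.' → open
col 4: top cell = '.' → open
col 5: top cell = 'X' → FULL

Answer: 0,1,2,3,4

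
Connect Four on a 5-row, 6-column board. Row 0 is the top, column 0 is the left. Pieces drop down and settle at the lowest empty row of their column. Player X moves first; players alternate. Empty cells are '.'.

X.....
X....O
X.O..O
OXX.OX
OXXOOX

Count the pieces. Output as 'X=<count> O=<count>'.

X=9 O=8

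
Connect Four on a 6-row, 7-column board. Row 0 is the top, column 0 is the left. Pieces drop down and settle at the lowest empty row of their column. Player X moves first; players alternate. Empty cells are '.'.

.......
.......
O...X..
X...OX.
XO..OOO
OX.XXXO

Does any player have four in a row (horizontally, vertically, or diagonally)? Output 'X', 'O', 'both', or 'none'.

none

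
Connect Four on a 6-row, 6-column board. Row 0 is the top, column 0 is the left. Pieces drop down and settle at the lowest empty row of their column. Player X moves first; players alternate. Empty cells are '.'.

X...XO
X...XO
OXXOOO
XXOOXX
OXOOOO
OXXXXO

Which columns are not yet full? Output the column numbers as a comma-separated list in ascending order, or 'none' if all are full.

col 0: top cell = 'X' → FULL
col 1: top cell = '.' → open
col 2: top cell = '.' → open
col 3: top cell = '.' → open
col 4: top cell = 'X' → FULL
col 5: top cell = 'O' → FULL

Answer: 1,2,3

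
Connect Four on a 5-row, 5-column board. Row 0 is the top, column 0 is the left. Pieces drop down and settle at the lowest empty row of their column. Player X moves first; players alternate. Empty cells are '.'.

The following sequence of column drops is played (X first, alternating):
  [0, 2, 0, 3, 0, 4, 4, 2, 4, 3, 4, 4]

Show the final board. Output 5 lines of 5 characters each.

Answer: ....O
....X
X...X
X.OOX
X.OOO

Derivation:
Move 1: X drops in col 0, lands at row 4
Move 2: O drops in col 2, lands at row 4
Move 3: X drops in col 0, lands at row 3
Move 4: O drops in col 3, lands at row 4
Move 5: X drops in col 0, lands at row 2
Move 6: O drops in col 4, lands at row 4
Move 7: X drops in col 4, lands at row 3
Move 8: O drops in col 2, lands at row 3
Move 9: X drops in col 4, lands at row 2
Move 10: O drops in col 3, lands at row 3
Move 11: X drops in col 4, lands at row 1
Move 12: O drops in col 4, lands at row 0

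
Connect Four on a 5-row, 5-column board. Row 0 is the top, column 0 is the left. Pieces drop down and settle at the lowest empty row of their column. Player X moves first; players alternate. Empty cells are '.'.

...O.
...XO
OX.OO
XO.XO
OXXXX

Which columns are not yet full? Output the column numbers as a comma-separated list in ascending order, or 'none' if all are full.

Answer: 0,1,2,4

Derivation:
col 0: top cell = '.' → open
col 1: top cell = '.' → open
col 2: top cell = '.' → open
col 3: top cell = 'O' → FULL
col 4: top cell = '.' → open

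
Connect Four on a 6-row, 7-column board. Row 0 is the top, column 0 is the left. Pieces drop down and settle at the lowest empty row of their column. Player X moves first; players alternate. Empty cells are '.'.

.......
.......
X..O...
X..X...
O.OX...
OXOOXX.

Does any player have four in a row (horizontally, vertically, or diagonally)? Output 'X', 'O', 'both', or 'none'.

none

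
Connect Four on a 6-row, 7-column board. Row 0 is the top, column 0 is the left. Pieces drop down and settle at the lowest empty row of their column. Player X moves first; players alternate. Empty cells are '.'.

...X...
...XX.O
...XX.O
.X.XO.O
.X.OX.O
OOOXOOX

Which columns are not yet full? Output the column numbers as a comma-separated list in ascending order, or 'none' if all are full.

col 0: top cell = '.' → open
col 1: top cell = '.' → open
col 2: top cell = '.' → open
col 3: top cell = 'X' → FULL
col 4: top cell = '.' → open
col 5: top cell = '.' → open
col 6: top cell = '.' → open

Answer: 0,1,2,4,5,6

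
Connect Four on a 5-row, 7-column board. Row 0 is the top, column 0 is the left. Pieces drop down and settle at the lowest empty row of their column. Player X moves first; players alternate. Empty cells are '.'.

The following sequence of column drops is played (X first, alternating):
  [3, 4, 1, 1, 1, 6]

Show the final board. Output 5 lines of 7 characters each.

Move 1: X drops in col 3, lands at row 4
Move 2: O drops in col 4, lands at row 4
Move 3: X drops in col 1, lands at row 4
Move 4: O drops in col 1, lands at row 3
Move 5: X drops in col 1, lands at row 2
Move 6: O drops in col 6, lands at row 4

Answer: .......
.......
.X.....
.O.....
.X.XO.O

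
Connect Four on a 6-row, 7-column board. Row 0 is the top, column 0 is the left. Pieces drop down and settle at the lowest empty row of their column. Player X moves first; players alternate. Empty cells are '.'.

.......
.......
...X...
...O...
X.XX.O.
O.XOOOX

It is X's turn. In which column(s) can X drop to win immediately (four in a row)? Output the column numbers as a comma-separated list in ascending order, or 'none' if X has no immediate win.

Answer: none

Derivation:
col 0: drop X → no win
col 1: drop X → no win
col 2: drop X → no win
col 3: drop X → no win
col 4: drop X → no win
col 5: drop X → no win
col 6: drop X → no win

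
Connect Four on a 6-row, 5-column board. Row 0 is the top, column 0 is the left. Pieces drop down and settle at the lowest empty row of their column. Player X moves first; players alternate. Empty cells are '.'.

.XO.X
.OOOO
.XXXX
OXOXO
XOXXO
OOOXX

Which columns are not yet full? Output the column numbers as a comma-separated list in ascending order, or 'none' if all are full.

Answer: 0,3

Derivation:
col 0: top cell = '.' → open
col 1: top cell = 'X' → FULL
col 2: top cell = 'O' → FULL
col 3: top cell = '.' → open
col 4: top cell = 'X' → FULL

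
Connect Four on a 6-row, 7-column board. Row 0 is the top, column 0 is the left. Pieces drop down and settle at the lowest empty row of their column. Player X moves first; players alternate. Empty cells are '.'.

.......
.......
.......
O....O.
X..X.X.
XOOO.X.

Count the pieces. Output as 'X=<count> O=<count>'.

X=5 O=5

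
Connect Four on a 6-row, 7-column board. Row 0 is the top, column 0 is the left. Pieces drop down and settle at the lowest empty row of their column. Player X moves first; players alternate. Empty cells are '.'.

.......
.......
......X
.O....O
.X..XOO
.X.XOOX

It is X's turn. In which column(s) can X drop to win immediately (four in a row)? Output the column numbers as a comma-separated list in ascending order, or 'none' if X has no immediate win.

col 0: drop X → no win
col 1: drop X → no win
col 2: drop X → no win
col 3: drop X → no win
col 4: drop X → no win
col 5: drop X → WIN!
col 6: drop X → no win

Answer: 5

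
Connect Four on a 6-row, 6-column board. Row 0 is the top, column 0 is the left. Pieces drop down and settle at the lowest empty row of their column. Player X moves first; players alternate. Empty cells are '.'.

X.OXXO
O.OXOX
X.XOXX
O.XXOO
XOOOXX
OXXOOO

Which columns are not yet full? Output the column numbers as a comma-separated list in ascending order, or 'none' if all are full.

col 0: top cell = 'X' → FULL
col 1: top cell = '.' → open
col 2: top cell = 'O' → FULL
col 3: top cell = 'X' → FULL
col 4: top cell = 'X' → FULL
col 5: top cell = 'O' → FULL

Answer: 1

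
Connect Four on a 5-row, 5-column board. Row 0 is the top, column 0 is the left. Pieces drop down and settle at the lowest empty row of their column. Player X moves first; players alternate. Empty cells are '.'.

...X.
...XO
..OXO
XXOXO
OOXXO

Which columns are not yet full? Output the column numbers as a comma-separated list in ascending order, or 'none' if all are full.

col 0: top cell = '.' → open
col 1: top cell = '.' → open
col 2: top cell = '.' → open
col 3: top cell = 'X' → FULL
col 4: top cell = '.' → open

Answer: 0,1,2,4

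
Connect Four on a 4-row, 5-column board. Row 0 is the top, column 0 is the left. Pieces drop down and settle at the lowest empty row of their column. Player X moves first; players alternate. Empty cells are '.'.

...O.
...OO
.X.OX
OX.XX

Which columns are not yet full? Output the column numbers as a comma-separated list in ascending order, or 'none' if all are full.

Answer: 0,1,2,4

Derivation:
col 0: top cell = '.' → open
col 1: top cell = '.' → open
col 2: top cell = '.' → open
col 3: top cell = 'O' → FULL
col 4: top cell = '.' → open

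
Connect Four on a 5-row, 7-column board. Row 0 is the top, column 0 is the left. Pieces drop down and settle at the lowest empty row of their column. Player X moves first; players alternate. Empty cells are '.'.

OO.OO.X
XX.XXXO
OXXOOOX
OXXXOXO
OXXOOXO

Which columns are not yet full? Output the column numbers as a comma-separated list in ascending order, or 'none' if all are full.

Answer: 2,5

Derivation:
col 0: top cell = 'O' → FULL
col 1: top cell = 'O' → FULL
col 2: top cell = '.' → open
col 3: top cell = 'O' → FULL
col 4: top cell = 'O' → FULL
col 5: top cell = '.' → open
col 6: top cell = 'X' → FULL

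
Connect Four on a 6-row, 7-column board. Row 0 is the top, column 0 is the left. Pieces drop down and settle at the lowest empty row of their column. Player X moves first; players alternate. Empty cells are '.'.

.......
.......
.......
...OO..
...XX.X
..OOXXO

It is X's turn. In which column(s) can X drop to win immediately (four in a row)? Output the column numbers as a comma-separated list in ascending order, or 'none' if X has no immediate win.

col 0: drop X → no win
col 1: drop X → no win
col 2: drop X → no win
col 3: drop X → no win
col 4: drop X → no win
col 5: drop X → WIN!
col 6: drop X → no win

Answer: 5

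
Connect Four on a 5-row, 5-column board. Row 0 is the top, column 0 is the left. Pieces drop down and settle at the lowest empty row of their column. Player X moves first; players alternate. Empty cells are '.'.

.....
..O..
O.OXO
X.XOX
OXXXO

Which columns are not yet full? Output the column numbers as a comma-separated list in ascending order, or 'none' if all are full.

Answer: 0,1,2,3,4

Derivation:
col 0: top cell = '.' → open
col 1: top cell = '.' → open
col 2: top cell = '.' → open
col 3: top cell = '.' → open
col 4: top cell = '.' → open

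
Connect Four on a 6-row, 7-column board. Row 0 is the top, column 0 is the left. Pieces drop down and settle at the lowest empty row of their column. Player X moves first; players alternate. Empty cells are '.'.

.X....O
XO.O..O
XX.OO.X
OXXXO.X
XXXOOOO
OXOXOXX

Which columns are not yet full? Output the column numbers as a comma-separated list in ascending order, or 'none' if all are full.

col 0: top cell = '.' → open
col 1: top cell = 'X' → FULL
col 2: top cell = '.' → open
col 3: top cell = '.' → open
col 4: top cell = '.' → open
col 5: top cell = '.' → open
col 6: top cell = 'O' → FULL

Answer: 0,2,3,4,5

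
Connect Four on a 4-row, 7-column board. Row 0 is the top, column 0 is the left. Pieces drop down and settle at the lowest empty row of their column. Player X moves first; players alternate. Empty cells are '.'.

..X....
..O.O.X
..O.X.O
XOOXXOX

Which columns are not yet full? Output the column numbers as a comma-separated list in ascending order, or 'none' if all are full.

col 0: top cell = '.' → open
col 1: top cell = '.' → open
col 2: top cell = 'X' → FULL
col 3: top cell = '.' → open
col 4: top cell = '.' → open
col 5: top cell = '.' → open
col 6: top cell = '.' → open

Answer: 0,1,3,4,5,6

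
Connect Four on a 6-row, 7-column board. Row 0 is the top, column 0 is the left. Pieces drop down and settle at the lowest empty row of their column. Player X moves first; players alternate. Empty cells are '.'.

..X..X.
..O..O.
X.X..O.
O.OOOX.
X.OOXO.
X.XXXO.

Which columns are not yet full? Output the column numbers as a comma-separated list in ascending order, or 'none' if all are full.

Answer: 0,1,3,4,6

Derivation:
col 0: top cell = '.' → open
col 1: top cell = '.' → open
col 2: top cell = 'X' → FULL
col 3: top cell = '.' → open
col 4: top cell = '.' → open
col 5: top cell = 'X' → FULL
col 6: top cell = '.' → open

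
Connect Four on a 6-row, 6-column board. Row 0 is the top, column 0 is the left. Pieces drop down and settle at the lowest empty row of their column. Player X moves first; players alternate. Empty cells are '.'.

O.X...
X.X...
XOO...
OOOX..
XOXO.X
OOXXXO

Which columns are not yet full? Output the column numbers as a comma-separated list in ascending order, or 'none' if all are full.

Answer: 1,3,4,5

Derivation:
col 0: top cell = 'O' → FULL
col 1: top cell = '.' → open
col 2: top cell = 'X' → FULL
col 3: top cell = '.' → open
col 4: top cell = '.' → open
col 5: top cell = '.' → open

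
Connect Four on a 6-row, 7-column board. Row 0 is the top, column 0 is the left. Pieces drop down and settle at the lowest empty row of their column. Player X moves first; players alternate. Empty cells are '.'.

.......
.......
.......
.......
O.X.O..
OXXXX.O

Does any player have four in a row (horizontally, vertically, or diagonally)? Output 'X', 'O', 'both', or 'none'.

X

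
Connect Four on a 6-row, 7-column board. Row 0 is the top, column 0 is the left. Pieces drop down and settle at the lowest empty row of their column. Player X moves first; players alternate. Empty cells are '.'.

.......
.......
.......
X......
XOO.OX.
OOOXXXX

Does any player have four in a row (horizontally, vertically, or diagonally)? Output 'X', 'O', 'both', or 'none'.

X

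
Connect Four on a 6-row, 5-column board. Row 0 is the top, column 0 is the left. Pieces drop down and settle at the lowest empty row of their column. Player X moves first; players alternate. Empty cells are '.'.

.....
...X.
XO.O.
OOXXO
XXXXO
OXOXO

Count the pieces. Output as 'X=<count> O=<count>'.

X=10 O=9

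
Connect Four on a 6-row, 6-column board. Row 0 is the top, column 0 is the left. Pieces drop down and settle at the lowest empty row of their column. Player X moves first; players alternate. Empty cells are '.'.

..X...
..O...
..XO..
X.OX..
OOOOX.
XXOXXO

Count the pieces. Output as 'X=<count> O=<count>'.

X=9 O=9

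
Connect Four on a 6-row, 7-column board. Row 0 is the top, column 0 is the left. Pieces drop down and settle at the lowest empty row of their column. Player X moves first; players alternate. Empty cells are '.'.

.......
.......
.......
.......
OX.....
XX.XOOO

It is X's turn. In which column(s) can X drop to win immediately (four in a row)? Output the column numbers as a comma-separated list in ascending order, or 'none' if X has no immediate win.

Answer: 2

Derivation:
col 0: drop X → no win
col 1: drop X → no win
col 2: drop X → WIN!
col 3: drop X → no win
col 4: drop X → no win
col 5: drop X → no win
col 6: drop X → no win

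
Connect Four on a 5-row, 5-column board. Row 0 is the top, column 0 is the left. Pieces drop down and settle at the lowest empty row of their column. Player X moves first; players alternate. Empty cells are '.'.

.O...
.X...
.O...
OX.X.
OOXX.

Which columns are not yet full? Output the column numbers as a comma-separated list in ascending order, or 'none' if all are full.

Answer: 0,2,3,4

Derivation:
col 0: top cell = '.' → open
col 1: top cell = 'O' → FULL
col 2: top cell = '.' → open
col 3: top cell = '.' → open
col 4: top cell = '.' → open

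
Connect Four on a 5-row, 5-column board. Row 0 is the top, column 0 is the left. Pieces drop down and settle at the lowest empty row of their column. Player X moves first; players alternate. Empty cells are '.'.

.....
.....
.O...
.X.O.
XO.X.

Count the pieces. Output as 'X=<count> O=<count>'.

X=3 O=3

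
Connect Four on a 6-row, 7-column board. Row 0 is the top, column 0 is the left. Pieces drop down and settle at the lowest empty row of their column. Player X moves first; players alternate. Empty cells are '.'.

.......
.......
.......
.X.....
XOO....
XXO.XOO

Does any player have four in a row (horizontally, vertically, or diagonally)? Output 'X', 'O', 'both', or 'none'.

none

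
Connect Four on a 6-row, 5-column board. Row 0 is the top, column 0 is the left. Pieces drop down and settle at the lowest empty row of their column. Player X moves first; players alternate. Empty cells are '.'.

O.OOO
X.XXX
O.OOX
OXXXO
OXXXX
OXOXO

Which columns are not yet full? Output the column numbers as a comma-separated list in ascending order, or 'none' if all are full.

Answer: 1

Derivation:
col 0: top cell = 'O' → FULL
col 1: top cell = '.' → open
col 2: top cell = 'O' → FULL
col 3: top cell = 'O' → FULL
col 4: top cell = 'O' → FULL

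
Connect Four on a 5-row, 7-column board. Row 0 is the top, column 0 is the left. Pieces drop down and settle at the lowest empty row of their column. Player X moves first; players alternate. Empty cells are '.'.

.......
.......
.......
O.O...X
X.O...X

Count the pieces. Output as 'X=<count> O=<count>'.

X=3 O=3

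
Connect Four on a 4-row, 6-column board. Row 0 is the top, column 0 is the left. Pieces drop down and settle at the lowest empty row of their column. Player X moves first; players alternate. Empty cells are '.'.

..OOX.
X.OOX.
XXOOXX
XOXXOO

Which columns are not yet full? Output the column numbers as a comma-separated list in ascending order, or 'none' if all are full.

col 0: top cell = '.' → open
col 1: top cell = '.' → open
col 2: top cell = 'O' → FULL
col 3: top cell = 'O' → FULL
col 4: top cell = 'X' → FULL
col 5: top cell = '.' → open

Answer: 0,1,5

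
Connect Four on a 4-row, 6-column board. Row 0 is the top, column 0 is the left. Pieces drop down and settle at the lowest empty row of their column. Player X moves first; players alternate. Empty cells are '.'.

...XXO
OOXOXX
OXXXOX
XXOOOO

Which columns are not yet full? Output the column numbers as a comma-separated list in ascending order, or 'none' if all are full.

Answer: 0,1,2

Derivation:
col 0: top cell = '.' → open
col 1: top cell = '.' → open
col 2: top cell = '.' → open
col 3: top cell = 'X' → FULL
col 4: top cell = 'X' → FULL
col 5: top cell = 'O' → FULL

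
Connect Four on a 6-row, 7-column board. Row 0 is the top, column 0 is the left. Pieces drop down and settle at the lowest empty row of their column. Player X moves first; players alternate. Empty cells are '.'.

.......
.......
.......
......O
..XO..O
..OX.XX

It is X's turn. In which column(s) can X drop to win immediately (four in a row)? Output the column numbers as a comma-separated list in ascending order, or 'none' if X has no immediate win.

Answer: 4

Derivation:
col 0: drop X → no win
col 1: drop X → no win
col 2: drop X → no win
col 3: drop X → no win
col 4: drop X → WIN!
col 5: drop X → no win
col 6: drop X → no win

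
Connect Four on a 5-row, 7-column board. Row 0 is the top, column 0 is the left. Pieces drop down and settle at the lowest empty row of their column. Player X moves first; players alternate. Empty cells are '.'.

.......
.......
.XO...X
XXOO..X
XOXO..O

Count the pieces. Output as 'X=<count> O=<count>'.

X=7 O=6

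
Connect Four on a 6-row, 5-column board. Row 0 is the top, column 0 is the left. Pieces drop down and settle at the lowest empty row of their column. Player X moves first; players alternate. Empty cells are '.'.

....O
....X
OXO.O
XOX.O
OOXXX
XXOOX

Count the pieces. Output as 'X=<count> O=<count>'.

X=10 O=10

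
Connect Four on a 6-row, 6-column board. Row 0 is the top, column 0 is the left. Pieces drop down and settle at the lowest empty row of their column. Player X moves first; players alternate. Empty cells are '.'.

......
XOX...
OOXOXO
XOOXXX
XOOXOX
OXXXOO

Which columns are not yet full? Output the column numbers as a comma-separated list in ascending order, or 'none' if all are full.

col 0: top cell = '.' → open
col 1: top cell = '.' → open
col 2: top cell = '.' → open
col 3: top cell = '.' → open
col 4: top cell = '.' → open
col 5: top cell = '.' → open

Answer: 0,1,2,3,4,5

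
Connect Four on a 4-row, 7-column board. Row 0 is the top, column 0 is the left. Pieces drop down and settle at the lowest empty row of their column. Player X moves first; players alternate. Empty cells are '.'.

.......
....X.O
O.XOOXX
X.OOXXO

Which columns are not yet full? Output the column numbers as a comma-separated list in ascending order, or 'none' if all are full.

col 0: top cell = '.' → open
col 1: top cell = '.' → open
col 2: top cell = '.' → open
col 3: top cell = '.' → open
col 4: top cell = '.' → open
col 5: top cell = '.' → open
col 6: top cell = '.' → open

Answer: 0,1,2,3,4,5,6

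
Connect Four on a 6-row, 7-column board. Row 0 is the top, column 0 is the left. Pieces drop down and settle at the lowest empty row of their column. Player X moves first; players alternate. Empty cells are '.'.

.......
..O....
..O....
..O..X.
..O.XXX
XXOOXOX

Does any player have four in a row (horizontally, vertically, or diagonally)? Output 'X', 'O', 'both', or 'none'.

O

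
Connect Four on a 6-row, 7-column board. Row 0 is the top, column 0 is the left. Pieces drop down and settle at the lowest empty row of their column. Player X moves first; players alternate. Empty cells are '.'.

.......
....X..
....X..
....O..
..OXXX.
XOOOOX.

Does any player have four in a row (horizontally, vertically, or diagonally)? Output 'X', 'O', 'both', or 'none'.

O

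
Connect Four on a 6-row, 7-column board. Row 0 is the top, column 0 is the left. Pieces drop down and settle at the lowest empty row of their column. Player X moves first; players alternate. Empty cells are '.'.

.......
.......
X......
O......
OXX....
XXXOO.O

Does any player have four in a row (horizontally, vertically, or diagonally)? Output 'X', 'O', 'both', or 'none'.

none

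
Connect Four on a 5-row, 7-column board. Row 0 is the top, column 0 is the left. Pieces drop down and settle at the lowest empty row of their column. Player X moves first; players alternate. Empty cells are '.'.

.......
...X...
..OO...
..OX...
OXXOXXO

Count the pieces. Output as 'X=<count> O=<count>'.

X=6 O=6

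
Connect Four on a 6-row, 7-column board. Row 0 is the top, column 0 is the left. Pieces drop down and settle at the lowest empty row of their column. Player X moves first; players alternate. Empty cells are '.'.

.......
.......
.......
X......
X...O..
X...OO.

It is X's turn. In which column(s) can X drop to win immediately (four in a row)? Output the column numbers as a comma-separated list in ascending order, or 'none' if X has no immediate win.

col 0: drop X → WIN!
col 1: drop X → no win
col 2: drop X → no win
col 3: drop X → no win
col 4: drop X → no win
col 5: drop X → no win
col 6: drop X → no win

Answer: 0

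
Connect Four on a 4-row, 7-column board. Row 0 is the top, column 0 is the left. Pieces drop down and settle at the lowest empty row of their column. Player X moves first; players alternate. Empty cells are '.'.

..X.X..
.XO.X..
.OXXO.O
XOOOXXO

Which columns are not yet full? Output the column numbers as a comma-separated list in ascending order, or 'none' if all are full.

Answer: 0,1,3,5,6

Derivation:
col 0: top cell = '.' → open
col 1: top cell = '.' → open
col 2: top cell = 'X' → FULL
col 3: top cell = '.' → open
col 4: top cell = 'X' → FULL
col 5: top cell = '.' → open
col 6: top cell = '.' → open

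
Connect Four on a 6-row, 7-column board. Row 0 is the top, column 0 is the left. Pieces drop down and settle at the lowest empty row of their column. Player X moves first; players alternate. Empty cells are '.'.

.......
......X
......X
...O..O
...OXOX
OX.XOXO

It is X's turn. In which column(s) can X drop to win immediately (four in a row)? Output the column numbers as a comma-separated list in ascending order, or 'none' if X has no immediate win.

col 0: drop X → no win
col 1: drop X → no win
col 2: drop X → no win
col 3: drop X → no win
col 4: drop X → no win
col 5: drop X → WIN!
col 6: drop X → no win

Answer: 5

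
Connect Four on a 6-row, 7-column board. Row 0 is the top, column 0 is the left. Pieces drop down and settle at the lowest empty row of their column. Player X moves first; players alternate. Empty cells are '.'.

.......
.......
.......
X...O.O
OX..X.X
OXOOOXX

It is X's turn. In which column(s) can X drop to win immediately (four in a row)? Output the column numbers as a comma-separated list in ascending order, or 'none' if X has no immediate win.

col 0: drop X → no win
col 1: drop X → no win
col 2: drop X → no win
col 3: drop X → no win
col 4: drop X → no win
col 5: drop X → no win
col 6: drop X → no win

Answer: none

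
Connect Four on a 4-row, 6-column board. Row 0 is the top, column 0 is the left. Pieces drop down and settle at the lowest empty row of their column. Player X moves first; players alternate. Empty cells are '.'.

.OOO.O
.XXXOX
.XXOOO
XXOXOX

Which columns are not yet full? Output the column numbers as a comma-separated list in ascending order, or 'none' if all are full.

Answer: 0,4

Derivation:
col 0: top cell = '.' → open
col 1: top cell = 'O' → FULL
col 2: top cell = 'O' → FULL
col 3: top cell = 'O' → FULL
col 4: top cell = '.' → open
col 5: top cell = 'O' → FULL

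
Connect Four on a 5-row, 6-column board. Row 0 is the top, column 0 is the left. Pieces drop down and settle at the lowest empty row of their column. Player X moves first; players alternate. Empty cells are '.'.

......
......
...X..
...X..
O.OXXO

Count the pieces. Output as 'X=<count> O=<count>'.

X=4 O=3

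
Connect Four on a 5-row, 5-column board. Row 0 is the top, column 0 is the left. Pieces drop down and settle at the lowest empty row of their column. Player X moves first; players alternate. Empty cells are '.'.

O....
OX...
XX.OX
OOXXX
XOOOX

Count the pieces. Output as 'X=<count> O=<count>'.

X=9 O=8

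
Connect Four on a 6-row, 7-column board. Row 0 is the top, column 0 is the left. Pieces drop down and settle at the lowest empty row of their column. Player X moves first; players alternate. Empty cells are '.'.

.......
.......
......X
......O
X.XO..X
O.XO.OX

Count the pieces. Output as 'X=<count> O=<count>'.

X=6 O=5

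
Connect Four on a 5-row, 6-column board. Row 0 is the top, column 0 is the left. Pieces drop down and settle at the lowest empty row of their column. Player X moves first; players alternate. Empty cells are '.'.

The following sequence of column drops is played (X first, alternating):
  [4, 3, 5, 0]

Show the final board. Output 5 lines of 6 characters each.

Move 1: X drops in col 4, lands at row 4
Move 2: O drops in col 3, lands at row 4
Move 3: X drops in col 5, lands at row 4
Move 4: O drops in col 0, lands at row 4

Answer: ......
......
......
......
O..OXX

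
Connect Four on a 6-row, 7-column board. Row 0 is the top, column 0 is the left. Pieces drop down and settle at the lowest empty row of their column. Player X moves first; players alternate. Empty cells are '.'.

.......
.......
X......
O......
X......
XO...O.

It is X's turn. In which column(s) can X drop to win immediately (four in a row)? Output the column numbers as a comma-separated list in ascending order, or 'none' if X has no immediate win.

col 0: drop X → no win
col 1: drop X → no win
col 2: drop X → no win
col 3: drop X → no win
col 4: drop X → no win
col 5: drop X → no win
col 6: drop X → no win

Answer: none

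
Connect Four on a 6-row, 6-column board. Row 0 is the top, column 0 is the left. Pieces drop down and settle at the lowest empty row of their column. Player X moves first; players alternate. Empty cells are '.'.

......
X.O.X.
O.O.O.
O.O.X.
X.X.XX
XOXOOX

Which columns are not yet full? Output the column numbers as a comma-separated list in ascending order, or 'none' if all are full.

Answer: 0,1,2,3,4,5

Derivation:
col 0: top cell = '.' → open
col 1: top cell = '.' → open
col 2: top cell = '.' → open
col 3: top cell = '.' → open
col 4: top cell = '.' → open
col 5: top cell = '.' → open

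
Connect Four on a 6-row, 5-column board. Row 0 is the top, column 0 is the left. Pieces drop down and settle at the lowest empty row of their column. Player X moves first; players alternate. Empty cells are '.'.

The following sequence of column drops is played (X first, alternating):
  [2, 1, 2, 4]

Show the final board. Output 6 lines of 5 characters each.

Answer: .....
.....
.....
.....
..X..
.OX.O

Derivation:
Move 1: X drops in col 2, lands at row 5
Move 2: O drops in col 1, lands at row 5
Move 3: X drops in col 2, lands at row 4
Move 4: O drops in col 4, lands at row 5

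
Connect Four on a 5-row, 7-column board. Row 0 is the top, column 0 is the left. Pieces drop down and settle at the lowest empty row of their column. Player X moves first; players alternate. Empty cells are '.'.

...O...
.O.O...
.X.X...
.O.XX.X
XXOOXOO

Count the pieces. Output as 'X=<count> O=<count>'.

X=8 O=8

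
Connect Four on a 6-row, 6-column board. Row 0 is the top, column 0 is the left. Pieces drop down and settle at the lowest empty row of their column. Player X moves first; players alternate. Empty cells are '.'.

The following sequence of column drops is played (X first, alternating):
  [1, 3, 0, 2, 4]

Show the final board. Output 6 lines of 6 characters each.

Answer: ......
......
......
......
......
XXOOX.

Derivation:
Move 1: X drops in col 1, lands at row 5
Move 2: O drops in col 3, lands at row 5
Move 3: X drops in col 0, lands at row 5
Move 4: O drops in col 2, lands at row 5
Move 5: X drops in col 4, lands at row 5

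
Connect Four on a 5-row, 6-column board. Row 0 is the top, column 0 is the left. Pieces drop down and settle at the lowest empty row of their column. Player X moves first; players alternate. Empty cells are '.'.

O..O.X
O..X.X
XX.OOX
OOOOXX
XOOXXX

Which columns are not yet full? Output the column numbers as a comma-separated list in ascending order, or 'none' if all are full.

Answer: 1,2,4

Derivation:
col 0: top cell = 'O' → FULL
col 1: top cell = '.' → open
col 2: top cell = '.' → open
col 3: top cell = 'O' → FULL
col 4: top cell = '.' → open
col 5: top cell = 'X' → FULL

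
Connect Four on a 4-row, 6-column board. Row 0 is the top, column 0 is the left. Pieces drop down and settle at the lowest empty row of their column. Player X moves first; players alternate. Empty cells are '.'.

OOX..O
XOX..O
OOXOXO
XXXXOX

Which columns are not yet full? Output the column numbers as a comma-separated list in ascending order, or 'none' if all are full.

col 0: top cell = 'O' → FULL
col 1: top cell = 'O' → FULL
col 2: top cell = 'X' → FULL
col 3: top cell = '.' → open
col 4: top cell = '.' → open
col 5: top cell = 'O' → FULL

Answer: 3,4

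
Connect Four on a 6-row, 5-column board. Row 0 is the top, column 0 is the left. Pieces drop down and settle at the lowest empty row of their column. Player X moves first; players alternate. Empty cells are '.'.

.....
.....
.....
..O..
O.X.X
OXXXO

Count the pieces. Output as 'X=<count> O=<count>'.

X=5 O=4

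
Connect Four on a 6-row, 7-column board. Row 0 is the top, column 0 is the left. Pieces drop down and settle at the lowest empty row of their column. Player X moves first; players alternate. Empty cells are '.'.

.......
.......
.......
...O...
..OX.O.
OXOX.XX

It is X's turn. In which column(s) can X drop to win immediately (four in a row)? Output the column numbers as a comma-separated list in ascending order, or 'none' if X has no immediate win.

col 0: drop X → no win
col 1: drop X → no win
col 2: drop X → no win
col 3: drop X → no win
col 4: drop X → WIN!
col 5: drop X → no win
col 6: drop X → no win

Answer: 4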